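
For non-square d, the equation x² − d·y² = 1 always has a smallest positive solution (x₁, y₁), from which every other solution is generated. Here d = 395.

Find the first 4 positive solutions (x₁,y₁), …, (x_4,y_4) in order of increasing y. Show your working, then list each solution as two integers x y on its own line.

√395 → a₀=19, period (1,6,1,38); ℓ=4 even so k=3
k=0  a_k=19  p_k/q_k = 19/1
…
k=2  a_k=6  p_k/q_k = 139/7
k=3  a_k=1  p_k/q_k = 159/8
(x₁, y₁) = (159, 8);  159² − 395·8² = 1 ✓
(159+8√395)^2 = 50561 + 2544√395
(159+8√395)^3 = 16078239 + 808984√395
(159+8√395)^4 = 5112829441 + 257254368√395

159 8
50561 2544
16078239 808984
5112829441 257254368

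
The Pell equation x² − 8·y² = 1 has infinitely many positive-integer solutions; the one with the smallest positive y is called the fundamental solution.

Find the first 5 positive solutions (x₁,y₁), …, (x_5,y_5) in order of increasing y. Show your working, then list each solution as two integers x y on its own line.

3 1
17 6
99 35
577 204
3363 1189

√8 → a₀=2, period (1,4); ℓ=2 even so k=1
k=0  a_k=2  p_k/q_k = 2/1
k=1  a_k=1  p_k/q_k = 3/1
fundamental: x₁=3, y₁=1  (since 9 − 8·1 = 1)
k=2:  x_2 = 3·3+8·1·1 = 17,  y_2 = 3·1+1·3 = 6
k=3:  x_3 = 3·17+8·1·6 = 99,  y_3 = 3·6+1·17 = 35
k=4:  x_4 = 3·99+8·1·35 = 577,  y_4 = 3·35+1·99 = 204
k=5:  x_5 = 3·577+8·1·204 = 3363,  y_5 = 3·204+1·577 = 1189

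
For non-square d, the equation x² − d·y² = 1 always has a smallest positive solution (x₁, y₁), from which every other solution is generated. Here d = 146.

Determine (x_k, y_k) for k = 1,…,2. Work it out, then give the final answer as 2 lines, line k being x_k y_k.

d=146: √d = [12; 12,24] (ℓ=2, even), read p_1/q_1
k=0  a_k=12  p_k/q_k = 12/1
k=1  a_k=12  p_k/q_k = 145/12
→ (145, 12).  Check: 145²=21025, 146·12²=21024, difference 1.
k=2:  x_2 = 145·145+146·12·12 = 42049,  y_2 = 145·12+12·145 = 3480

145 12
42049 3480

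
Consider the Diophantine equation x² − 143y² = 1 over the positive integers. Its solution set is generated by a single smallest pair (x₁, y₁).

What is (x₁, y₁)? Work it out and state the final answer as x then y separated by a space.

12 1

d=143: √d = [11; 1,22] (ℓ=2, even), read p_1/q_1
i=0: a=11 ⇒ p=11, q=1
i=1: a=1 ⇒ p=12, q=1
fundamental: x₁=12, y₁=1  (since 144 − 143·1 = 1)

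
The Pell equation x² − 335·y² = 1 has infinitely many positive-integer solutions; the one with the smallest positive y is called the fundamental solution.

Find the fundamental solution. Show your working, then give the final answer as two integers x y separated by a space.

604 33

[18; 3,3,3,36] for √335; ℓ=4 ⇒ convergent index 3
k=0  a_k=18  p_k/q_k = 18/1
…
k=2  a_k=3  p_k/q_k = 183/10
k=3  a_k=3  p_k/q_k = 604/33
fundamental: x₁=604, y₁=33  (since 364816 − 335·1089 = 1)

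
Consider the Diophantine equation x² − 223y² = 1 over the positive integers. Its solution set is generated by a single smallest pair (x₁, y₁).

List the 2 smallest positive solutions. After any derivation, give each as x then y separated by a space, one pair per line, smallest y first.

224 15
100351 6720

d=223: √d = [14; 1,13,1,28] (ℓ=4, even), read p_3/q_3
a_0=14:  p_0=14·1+0=14,  q_0=14·0+1=1
…
a_2=13:  p_2=13·15+14=209,  q_2=13·1+1=14
a_3=1:  p_3=1·209+15=224,  q_3=1·14+1=15
→ (224, 15).  Check: 224²=50176, 223·15²=50175, difference 1.
(x_2, y_2) = (224·224 + 223·15·15, 224·15 + 15·224) = (100351, 6720)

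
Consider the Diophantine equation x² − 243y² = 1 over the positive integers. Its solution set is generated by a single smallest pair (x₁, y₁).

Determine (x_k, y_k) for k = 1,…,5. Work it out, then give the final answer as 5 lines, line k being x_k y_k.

d=243: √d = [15; 1,1,2,3,15,3,2,1,1,30] (ℓ=10, even), read p_9/q_9
step 0: (15, 1)  from 15·(1,0) + (0,1)
…
step 2: (31, 2)  from 1·(16,1) + (15,1)
step 3: (78, 5)  from 2·(31,2) + (16,1)
…
step 5: (4053, 260)  from 15·(265,17) + (78,5)
step 6: (12424, 797)  from 3·(4053,260) + (265,17)
…
step 8: (41325, 2651)  from 1·(28901,1854) + (12424,797)
step 9: (70226, 4505)  from 1·(41325,2651) + (28901,1854)
(x₁, y₁) = (70226, 4505);  70226² − 243·4505² = 1 ✓
(x_2, y_2) = (70226·70226 + 243·4505·4505, 70226·4505 + 4505·70226) = (9863382151, 632736260)
(x_3, y_3) = (70226·9863382151 + 243·4505·632736260, 70226·632736260 + 4505·9863382151) = (1385331749802026, 88869073185015)
(x_4, y_4) = (70226·1385331749802026 + 243·4505·88869073185015, 70226·88869073185015 + 4505·1385331749802026) = (194572614913330773601, 12481839066348990520)
(x_5, y_5) = (70226·194572614913330773601 + 243·4505·12481839066348990520, 70226·12481839066348990520 + 4505·194572614913330773601) = (27328112908421802064005626, 1753099260457979343330025)

70226 4505
9863382151 632736260
1385331749802026 88869073185015
194572614913330773601 12481839066348990520
27328112908421802064005626 1753099260457979343330025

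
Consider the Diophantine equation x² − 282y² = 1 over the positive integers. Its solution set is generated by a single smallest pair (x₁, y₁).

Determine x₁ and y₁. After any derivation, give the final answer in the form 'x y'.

2351 140

d=282: √d = [16; 1,3,1,4,1,3,1,32] (ℓ=8, even), read p_7/q_7
k=0  a_k=16  p_k/q_k = 16/1
…
k=3  a_k=1  p_k/q_k = 84/5
…
k=5  a_k=1  p_k/q_k = 487/29
k=6  a_k=3  p_k/q_k = 1864/111
k=7  a_k=1  p_k/q_k = 2351/140
→ (2351, 140).  Check: 2351²=5527201, 282·140²=5527200, difference 1.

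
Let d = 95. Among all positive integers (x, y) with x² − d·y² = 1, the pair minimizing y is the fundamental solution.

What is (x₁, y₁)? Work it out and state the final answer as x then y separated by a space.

d=95: √d = [9; 1,2,1,18] (ℓ=4, even), read p_3/q_3
i=0: a=9 ⇒ p=9, q=1
…
i=2: a=2 ⇒ p=29, q=3
i=3: a=1 ⇒ p=39, q=4
fundamental: x₁=39, y₁=4  (since 1521 − 95·16 = 1)

39 4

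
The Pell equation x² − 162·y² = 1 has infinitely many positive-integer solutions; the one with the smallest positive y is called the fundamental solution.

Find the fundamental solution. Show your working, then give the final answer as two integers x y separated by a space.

[12; 1,2,1,2,12,2,1,2,1,24] for √162; ℓ=10 ⇒ convergent index 9
i=0: a=12 ⇒ p=12, q=1
…
i=3: a=1 ⇒ p=51, q=4
…
i=5: a=12 ⇒ p=1731, q=136
i=6: a=2 ⇒ p=3602, q=283
…
i=8: a=2 ⇒ p=14268, q=1121
i=9: a=1 ⇒ p=19601, q=1540
fundamental: x₁=19601, y₁=1540  (since 384199201 − 162·2371600 = 1)

19601 1540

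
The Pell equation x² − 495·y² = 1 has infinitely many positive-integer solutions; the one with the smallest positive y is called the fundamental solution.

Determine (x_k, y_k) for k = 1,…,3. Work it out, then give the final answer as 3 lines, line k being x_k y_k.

89 4
15841 712
2819609 126732

d=495: √d = [22; 4,44] (ℓ=2, even), read p_1/q_1
step 0: (22, 1)  from 22·(1,0) + (0,1)
step 1: (89, 4)  from 4·(22,1) + (1,0)
(x₁, y₁) = (89, 4);  89² − 495·4² = 1 ✓
k=2:  x_2 = 89·89+495·4·4 = 15841,  y_2 = 89·4+4·89 = 712
k=3:  x_3 = 89·15841+495·4·712 = 2819609,  y_3 = 89·712+4·15841 = 126732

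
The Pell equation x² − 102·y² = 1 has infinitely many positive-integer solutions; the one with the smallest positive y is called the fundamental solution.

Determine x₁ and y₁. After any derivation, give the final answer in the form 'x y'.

101 10

d=102: √d = [10; 10,20] (ℓ=2, even), read p_1/q_1
step 0: (10, 1)  from 10·(1,0) + (0,1)
step 1: (101, 10)  from 10·(10,1) + (1,0)
→ (101, 10).  Check: 101²=10201, 102·10²=10200, difference 1.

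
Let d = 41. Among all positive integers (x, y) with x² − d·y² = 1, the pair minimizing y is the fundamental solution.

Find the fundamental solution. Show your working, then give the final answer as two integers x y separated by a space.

2049 320

[6; 2,2,12] for √41; ℓ=3 ⇒ convergent index 5
step 0: (6, 1)  from 6·(1,0) + (0,1)
…
step 4: (826, 129)  from 2·(397,62) + (32,5)
step 5: (2049, 320)  from 2·(826,129) + (397,62)
fundamental: x₁=2049, y₁=320  (since 4198401 − 41·102400 = 1)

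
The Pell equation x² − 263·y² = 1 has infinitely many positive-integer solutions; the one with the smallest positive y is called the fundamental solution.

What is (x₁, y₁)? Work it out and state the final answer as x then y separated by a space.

√263 → a₀=16, period (4,1,1,1,1,15,1,1,1,1,4,32); ℓ=12 even so k=11
a_0=16:  p_0=16·1+0=16,  q_0=16·0+1=1
a_1=4:  p_1=4·16+1=65,  q_1=4·1+0=4
a_2=1:  p_2=1·65+16=81,  q_2=1·4+1=5
a_3=1:  p_3=1·81+65=146,  q_3=1·5+4=9
…
a_5=1:  p_5=1·227+146=373,  q_5=1·14+9=23
a_6=15:  p_6=15·373+227=5822,  q_6=15·23+14=359
a_7=1:  p_7=1·5822+373=6195,  q_7=1·359+23=382
…
a_9=1:  p_9=1·12017+6195=18212,  q_9=1·741+382=1123
a_10=1:  p_10=1·18212+12017=30229,  q_10=1·1123+741=1864
a_11=4:  p_11=4·30229+18212=139128,  q_11=4·1864+1123=8579
→ (139128, 8579).  Check: 139128²=19356600384, 263·8579²=19356600383, difference 1.

139128 8579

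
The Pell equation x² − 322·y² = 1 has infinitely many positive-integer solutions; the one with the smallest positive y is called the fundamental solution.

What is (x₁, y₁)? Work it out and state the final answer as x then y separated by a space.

323 18

[17; 1,16,1,34] for √322; ℓ=4 ⇒ convergent index 3
a_0=17:  p_0=17·1+0=17,  q_0=17·0+1=1
…
a_2=16:  p_2=16·18+17=305,  q_2=16·1+1=17
a_3=1:  p_3=1·305+18=323,  q_3=1·17+1=18
→ (323, 18).  Check: 323²=104329, 322·18²=104328, difference 1.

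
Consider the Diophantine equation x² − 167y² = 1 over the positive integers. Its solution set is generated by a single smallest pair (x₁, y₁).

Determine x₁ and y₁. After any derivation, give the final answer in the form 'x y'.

168 13

d=167: √d = [12; 1,11,1,24] (ℓ=4, even), read p_3/q_3
k=0  a_k=12  p_k/q_k = 12/1
…
k=2  a_k=11  p_k/q_k = 155/12
k=3  a_k=1  p_k/q_k = 168/13
→ (168, 13).  Check: 168²=28224, 167·13²=28223, difference 1.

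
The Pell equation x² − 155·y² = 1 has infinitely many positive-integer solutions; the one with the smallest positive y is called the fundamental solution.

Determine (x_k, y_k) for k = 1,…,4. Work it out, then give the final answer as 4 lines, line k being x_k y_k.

249 20
124001 9960
61752249 4960060
30752496001 2470099920

[12; 2,4,2,24] for √155; ℓ=4 ⇒ convergent index 3
a_0=12:  p_0=12·1+0=12,  q_0=12·0+1=1
a_1=2:  p_1=2·12+1=25,  q_1=2·1+0=2
a_2=4:  p_2=4·25+12=112,  q_2=4·2+1=9
a_3=2:  p_3=2·112+25=249,  q_3=2·9+2=20
(x₁, y₁) = (249, 20);  249² − 155·20² = 1 ✓
n=2: (249,20)∘(249,20) = (249·249+155·20·20, 249·20+20·249) = (124001,9960)
n=3: (124001,9960)∘(249,20) = (249·124001+155·20·9960, 249·9960+20·124001) = (61752249,4960060)
n=4: (61752249,4960060)∘(249,20) = (249·61752249+155·20·4960060, 249·4960060+20·61752249) = (30752496001,2470099920)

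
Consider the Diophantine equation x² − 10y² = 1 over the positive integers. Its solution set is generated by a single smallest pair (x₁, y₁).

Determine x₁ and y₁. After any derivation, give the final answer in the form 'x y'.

19 6

√10 → a₀=3, period (6); ℓ=1 odd so k=1
step 0: (3, 1)  from 3·(1,0) + (0,1)
step 1: (19, 6)  from 6·(3,1) + (1,0)
→ (19, 6).  Check: 19²=361, 10·6²=360, difference 1.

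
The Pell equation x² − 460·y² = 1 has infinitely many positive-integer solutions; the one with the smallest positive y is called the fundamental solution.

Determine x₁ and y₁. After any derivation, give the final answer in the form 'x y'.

2535751 118230

[21; 2,4,3,1,2,10,2,1,3,4,2,42] for √460; ℓ=12 ⇒ convergent index 11
i=0: a=21 ⇒ p=21, q=1
…
i=2: a=4 ⇒ p=193, q=9
…
i=4: a=1 ⇒ p=815, q=38
…
i=7: a=2 ⇒ p=48922, q=2281
i=8: a=1 ⇒ p=72257, q=3369
i=9: a=3 ⇒ p=265693, q=12388
i=10: a=4 ⇒ p=1135029, q=52921
i=11: a=2 ⇒ p=2535751, q=118230
fundamental: x₁=2535751, y₁=118230  (since 6430033134001 − 460·13978332900 = 1)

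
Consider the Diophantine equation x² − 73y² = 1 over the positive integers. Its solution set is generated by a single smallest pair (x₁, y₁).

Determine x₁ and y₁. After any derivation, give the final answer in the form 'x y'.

d=73: √d = [8; 1,1,5,5,1,1,16] (ℓ=7, odd), read p_13/q_13
step 0: (8, 1)  from 8·(1,0) + (0,1)
step 1: (9, 1)  from 1·(8,1) + (1,0)
step 2: (17, 2)  from 1·(9,1) + (8,1)
step 3: (94, 11)  from 5·(17,2) + (9,1)
step 4: (487, 57)  from 5·(94,11) + (17,2)
step 5: (581, 68)  from 1·(487,57) + (94,11)
…
step 9: (36406, 4261)  from 1·(18737,2193) + (17669,2068)
step 10: (200767, 23498)  from 5·(36406,4261) + (18737,2193)
step 11: (1040241, 121751)  from 5·(200767,23498) + (36406,4261)
step 12: (1241008, 145249)  from 1·(1040241,121751) + (200767,23498)
step 13: (2281249, 267000)  from 1·(1241008,145249) + (1040241,121751)
→ (2281249, 267000).  Check: 2281249²=5204097000001, 73·267000²=5204097000000, difference 1.

2281249 267000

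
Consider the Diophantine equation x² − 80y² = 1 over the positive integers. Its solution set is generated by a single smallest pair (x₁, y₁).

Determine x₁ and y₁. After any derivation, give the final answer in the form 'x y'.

9 1

[8; 1,16] for √80; ℓ=2 ⇒ convergent index 1
a_0=8:  p_0=8·1+0=8,  q_0=8·0+1=1
a_1=1:  p_1=1·8+1=9,  q_1=1·1+0=1
(x₁, y₁) = (9, 1);  9² − 80·1² = 1 ✓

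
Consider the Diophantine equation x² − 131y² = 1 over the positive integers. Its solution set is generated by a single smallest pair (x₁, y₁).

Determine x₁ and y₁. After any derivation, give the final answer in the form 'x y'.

10610 927

d=131: √d = [11; 2,4,11,4,2,22] (ℓ=6, even), read p_5/q_5
k=0  a_k=11  p_k/q_k = 11/1
k=1  a_k=2  p_k/q_k = 23/2
k=2  a_k=4  p_k/q_k = 103/9
k=3  a_k=11  p_k/q_k = 1156/101
k=4  a_k=4  p_k/q_k = 4727/413
k=5  a_k=2  p_k/q_k = 10610/927
fundamental: x₁=10610, y₁=927  (since 112572100 − 131·859329 = 1)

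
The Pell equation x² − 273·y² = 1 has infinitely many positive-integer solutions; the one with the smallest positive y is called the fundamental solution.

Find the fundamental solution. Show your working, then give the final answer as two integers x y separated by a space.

[16; 1,1,10,1,1,32] for √273; ℓ=6 ⇒ convergent index 5
i=0: a=16 ⇒ p=16, q=1
…
i=2: a=1 ⇒ p=33, q=2
…
i=4: a=1 ⇒ p=380, q=23
i=5: a=1 ⇒ p=727, q=44
fundamental: x₁=727, y₁=44  (since 528529 − 273·1936 = 1)

727 44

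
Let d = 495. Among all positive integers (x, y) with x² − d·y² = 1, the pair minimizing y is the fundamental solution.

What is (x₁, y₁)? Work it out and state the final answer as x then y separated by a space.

89 4

√495 = [22; 4,44, …], period ℓ=2 (even) → k=1
a_0=22:  p_0=22·1+0=22,  q_0=22·0+1=1
a_1=4:  p_1=4·22+1=89,  q_1=4·1+0=4
→ (89, 4).  Check: 89²=7921, 495·4²=7920, difference 1.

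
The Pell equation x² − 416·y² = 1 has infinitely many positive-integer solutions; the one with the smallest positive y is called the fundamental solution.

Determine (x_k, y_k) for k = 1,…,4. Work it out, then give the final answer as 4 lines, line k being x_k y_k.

d=416: √d = [20; 2,1,1,9,1,1,2,40] (ℓ=8, even), read p_7/q_7
a_0=20:  p_0=20·1+0=20,  q_0=20·0+1=1
a_1=2:  p_1=2·20+1=41,  q_1=2·1+0=2
…
a_3=1:  p_3=1·61+41=102,  q_3=1·3+2=5
…
a_5=1:  p_5=1·979+102=1081,  q_5=1·48+5=53
a_6=1:  p_6=1·1081+979=2060,  q_6=1·53+48=101
a_7=2:  p_7=2·2060+1081=5201,  q_7=2·101+53=255
(x₁, y₁) = (5201, 255);  5201² − 416·255² = 1 ✓
(x_2, y_2) = (5201·5201 + 416·255·255, 5201·255 + 255·5201) = (54100801, 2652510)
(x_3, y_3) = (5201·54100801 + 416·255·2652510, 5201·2652510 + 255·54100801) = (562756526801, 27591408765)
(x_4, y_4) = (5201·562756526801 + 416·255·27591408765, 5201·27591408765 + 255·562756526801) = (5853793337683201, 287005831321020)

5201 255
54100801 2652510
562756526801 27591408765
5853793337683201 287005831321020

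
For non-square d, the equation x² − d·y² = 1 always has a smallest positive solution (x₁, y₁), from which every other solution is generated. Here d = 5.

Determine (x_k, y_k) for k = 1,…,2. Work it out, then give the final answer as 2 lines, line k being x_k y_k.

√5 = [2; 4, …], period ℓ=1 (odd) → k=1
i=0: a=2 ⇒ p=2, q=1
i=1: a=4 ⇒ p=9, q=4
→ (9, 4).  Check: 9²=81, 5·4²=80, difference 1.
n=2: (9,4)∘(9,4) = (9·9+5·4·4, 9·4+4·9) = (161,72)

9 4
161 72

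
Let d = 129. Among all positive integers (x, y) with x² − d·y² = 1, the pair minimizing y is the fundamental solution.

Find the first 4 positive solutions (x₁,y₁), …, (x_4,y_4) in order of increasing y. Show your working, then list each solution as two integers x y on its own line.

[11; 2,1,3,1,6,1,3,1,2,22] for √129; ℓ=10 ⇒ convergent index 9
a_0=11:  p_0=11·1+0=11,  q_0=11·0+1=1
…
a_3=3:  p_3=3·34+23=125,  q_3=3·3+2=11
…
a_8=1:  p_8=1·4793+1238=6031,  q_8=1·422+109=531
a_9=2:  p_9=2·6031+4793=16855,  q_9=2·531+422=1484
→ (16855, 1484).  Check: 16855²=284091025, 129·1484²=284091024, difference 1.
n=2: (16855,1484)∘(16855,1484) = (16855·16855+129·1484·1484, 16855·1484+1484·16855) = (568182049,50025640)
n=3: (568182049,50025640)∘(16855,1484) = (16855·568182049+129·1484·50025640, 16855·50025640+1484·568182049) = (19153416854935,1686364322916)
n=4: (19153416854935,1686364322916)∘(16855,1484) = (16855·19153416854935+129·1484·1686364322916, 16855·1686364322916+1484·19153416854935) = (645661681611676801,56847341275472720)

16855 1484
568182049 50025640
19153416854935 1686364322916
645661681611676801 56847341275472720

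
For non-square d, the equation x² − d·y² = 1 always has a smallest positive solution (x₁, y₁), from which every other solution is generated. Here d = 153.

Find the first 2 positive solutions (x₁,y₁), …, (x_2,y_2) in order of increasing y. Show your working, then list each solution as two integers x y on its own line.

2177 176
9478657 766304

d=153: √d = [12; 2,1,2,2,2,1,2,24] (ℓ=8, even), read p_7/q_7
i=0: a=12 ⇒ p=12, q=1
…
i=3: a=2 ⇒ p=99, q=8
…
i=6: a=1 ⇒ p=804, q=65
i=7: a=2 ⇒ p=2177, q=176
fundamental: x₁=2177, y₁=176  (since 4739329 − 153·30976 = 1)
n=2: (2177,176)∘(2177,176) = (2177·2177+153·176·176, 2177·176+176·2177) = (9478657,766304)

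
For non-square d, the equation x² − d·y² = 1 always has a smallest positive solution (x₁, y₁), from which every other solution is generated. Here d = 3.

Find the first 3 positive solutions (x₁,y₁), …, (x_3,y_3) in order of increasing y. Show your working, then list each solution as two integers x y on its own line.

2 1
7 4
26 15

d=3: √d = [1; 1,2] (ℓ=2, even), read p_1/q_1
step 0: (1, 1)  from 1·(1,0) + (0,1)
step 1: (2, 1)  from 1·(1,1) + (1,0)
fundamental: x₁=2, y₁=1  (since 4 − 3·1 = 1)
n=2: (2,1)∘(2,1) = (2·2+3·1·1, 2·1+1·2) = (7,4)
n=3: (7,4)∘(2,1) = (2·7+3·1·4, 2·4+1·7) = (26,15)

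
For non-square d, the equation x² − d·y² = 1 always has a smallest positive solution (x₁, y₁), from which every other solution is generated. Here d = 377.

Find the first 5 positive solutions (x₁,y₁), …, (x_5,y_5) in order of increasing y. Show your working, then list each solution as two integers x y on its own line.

233 12
108577 5592
50596649 2605860
23577929857 1214325168
10987264716713 565872922428

d=377: √d = [19; 2,2,2,38] (ℓ=4, even), read p_3/q_3
step 0: (19, 1)  from 19·(1,0) + (0,1)
step 1: (39, 2)  from 2·(19,1) + (1,0)
step 2: (97, 5)  from 2·(39,2) + (19,1)
step 3: (233, 12)  from 2·(97,5) + (39,2)
fundamental: x₁=233, y₁=12  (since 54289 − 377·144 = 1)
k=2:  x_2 = 233·233+377·12·12 = 108577,  y_2 = 233·12+12·233 = 5592
k=3:  x_3 = 233·108577+377·12·5592 = 50596649,  y_3 = 233·5592+12·108577 = 2605860
k=4:  x_4 = 233·50596649+377·12·2605860 = 23577929857,  y_4 = 233·2605860+12·50596649 = 1214325168
k=5:  x_5 = 233·23577929857+377·12·1214325168 = 10987264716713,  y_5 = 233·1214325168+12·23577929857 = 565872922428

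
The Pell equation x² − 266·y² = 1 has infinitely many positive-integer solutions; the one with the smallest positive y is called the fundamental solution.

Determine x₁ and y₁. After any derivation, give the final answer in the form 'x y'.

685 42

[16; 3,4,3,32] for √266; ℓ=4 ⇒ convergent index 3
i=0: a=16 ⇒ p=16, q=1
…
i=2: a=4 ⇒ p=212, q=13
i=3: a=3 ⇒ p=685, q=42
→ (685, 42).  Check: 685²=469225, 266·42²=469224, difference 1.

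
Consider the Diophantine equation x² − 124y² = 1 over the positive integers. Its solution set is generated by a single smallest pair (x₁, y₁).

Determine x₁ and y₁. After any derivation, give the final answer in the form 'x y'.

4620799 414960

[11; 7,2,1,1,1,…,2,7,22] for √124; ℓ=16 ⇒ convergent index 15
i=0: a=11 ⇒ p=11, q=1
…
i=2: a=2 ⇒ p=167, q=15
i=3: a=1 ⇒ p=245, q=22
…
i=5: a=1 ⇒ p=657, q=59
i=6: a=3 ⇒ p=2383, q=214
i=7: a=1 ⇒ p=3040, q=273
…
i=12: a=1 ⇒ p=152167, q=13665
i=13: a=1 ⇒ p=237042, q=21287
i=14: a=2 ⇒ p=626251, q=56239
i=15: a=7 ⇒ p=4620799, q=414960
fundamental: x₁=4620799, y₁=414960  (since 21351783398401 − 124·172191801600 = 1)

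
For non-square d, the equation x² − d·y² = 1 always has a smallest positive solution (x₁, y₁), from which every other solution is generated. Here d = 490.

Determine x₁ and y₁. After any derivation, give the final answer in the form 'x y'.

√490 → a₀=22, period (7,2,1,4,4,4,1,2,7,44); ℓ=10 even so k=9
a_0=22:  p_0=22·1+0=22,  q_0=22·0+1=1
…
a_5=4:  p_5=4·2280+487=9607,  q_5=4·103+22=434
…
a_8=2:  p_8=2·50315+40708=141338,  q_8=2·2273+1839=6385
a_9=7:  p_9=7·141338+50315=1039681,  q_9=7·6385+2273=46968
fundamental: x₁=1039681, y₁=46968  (since 1080936581761 − 490·2205993024 = 1)

1039681 46968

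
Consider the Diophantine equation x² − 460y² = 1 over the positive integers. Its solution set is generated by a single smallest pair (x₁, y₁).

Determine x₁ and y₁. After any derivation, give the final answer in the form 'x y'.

d=460: √d = [21; 2,4,3,1,2,10,2,1,3,4,2,42] (ℓ=12, even), read p_11/q_11
step 0: (21, 1)  from 21·(1,0) + (0,1)
…
step 9: (265693, 12388)  from 3·(72257,3369) + (48922,2281)
step 10: (1135029, 52921)  from 4·(265693,12388) + (72257,3369)
step 11: (2535751, 118230)  from 2·(1135029,52921) + (265693,12388)
fundamental: x₁=2535751, y₁=118230  (since 6430033134001 − 460·13978332900 = 1)

2535751 118230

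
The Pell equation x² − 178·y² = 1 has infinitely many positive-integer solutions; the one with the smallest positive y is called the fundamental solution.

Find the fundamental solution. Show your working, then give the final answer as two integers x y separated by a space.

√178 = [13; 2,1,12,1,2,26, …], period ℓ=6 (even) → k=5
i=0: a=13 ⇒ p=13, q=1
i=1: a=2 ⇒ p=27, q=2
i=2: a=1 ⇒ p=40, q=3
i=3: a=12 ⇒ p=507, q=38
i=4: a=1 ⇒ p=547, q=41
i=5: a=2 ⇒ p=1601, q=120
→ (1601, 120).  Check: 1601²=2563201, 178·120²=2563200, difference 1.

1601 120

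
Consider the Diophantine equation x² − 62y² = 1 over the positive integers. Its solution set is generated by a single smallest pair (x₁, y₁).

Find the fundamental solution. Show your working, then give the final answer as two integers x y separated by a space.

63 8

√62 = [7; 1,6,1,14, …], period ℓ=4 (even) → k=3
a_0=7:  p_0=7·1+0=7,  q_0=7·0+1=1
a_1=1:  p_1=1·7+1=8,  q_1=1·1+0=1
a_2=6:  p_2=6·8+7=55,  q_2=6·1+1=7
a_3=1:  p_3=1·55+8=63,  q_3=1·7+1=8
→ (63, 8).  Check: 63²=3969, 62·8²=3968, difference 1.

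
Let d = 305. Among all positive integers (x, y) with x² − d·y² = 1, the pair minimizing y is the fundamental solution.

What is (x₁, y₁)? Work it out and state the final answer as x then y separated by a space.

[17; 2,6,2,34] for √305; ℓ=4 ⇒ convergent index 3
a_0=17:  p_0=17·1+0=17,  q_0=17·0+1=1
…
a_2=6:  p_2=6·35+17=227,  q_2=6·2+1=13
a_3=2:  p_3=2·227+35=489,  q_3=2·13+2=28
(x₁, y₁) = (489, 28);  489² − 305·28² = 1 ✓

489 28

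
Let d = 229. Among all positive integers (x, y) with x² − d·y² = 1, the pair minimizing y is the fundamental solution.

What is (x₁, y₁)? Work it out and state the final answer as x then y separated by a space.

d=229: √d = [15; 7,1,1,7,30] (ℓ=5, odd), read p_9/q_9
step 0: (15, 1)  from 15·(1,0) + (0,1)
step 1: (106, 7)  from 7·(15,1) + (1,0)
step 2: (121, 8)  from 1·(106,7) + (15,1)
…
step 4: (1710, 113)  from 7·(227,15) + (121,8)
step 5: (51527, 3405)  from 30·(1710,113) + (227,15)
step 6: (362399, 23948)  from 7·(51527,3405) + (1710,113)
step 7: (413926, 27353)  from 1·(362399,23948) + (51527,3405)
step 8: (776325, 51301)  from 1·(413926,27353) + (362399,23948)
step 9: (5848201, 386460)  from 7·(776325,51301) + (413926,27353)
(x₁, y₁) = (5848201, 386460);  5848201² − 229·386460² = 1 ✓

5848201 386460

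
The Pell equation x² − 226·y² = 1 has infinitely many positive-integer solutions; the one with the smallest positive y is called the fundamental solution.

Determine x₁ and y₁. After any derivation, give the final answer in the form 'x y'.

451 30

[15; 30] for √226; ℓ=1 ⇒ convergent index 1
k=0  a_k=15  p_k/q_k = 15/1
k=1  a_k=30  p_k/q_k = 451/30
(x₁, y₁) = (451, 30);  451² − 226·30² = 1 ✓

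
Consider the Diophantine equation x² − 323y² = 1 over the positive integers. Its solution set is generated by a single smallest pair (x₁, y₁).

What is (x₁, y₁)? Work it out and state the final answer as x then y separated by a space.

18 1

[17; 1,34] for √323; ℓ=2 ⇒ convergent index 1
k=0  a_k=17  p_k/q_k = 17/1
k=1  a_k=1  p_k/q_k = 18/1
(x₁, y₁) = (18, 1);  18² − 323·1² = 1 ✓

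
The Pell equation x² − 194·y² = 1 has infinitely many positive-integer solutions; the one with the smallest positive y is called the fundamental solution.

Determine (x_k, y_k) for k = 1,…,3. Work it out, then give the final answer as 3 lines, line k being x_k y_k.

195 14
76049 5460
29658915 2129386

[13; 1,12,1,26] for √194; ℓ=4 ⇒ convergent index 3
i=0: a=13 ⇒ p=13, q=1
i=1: a=1 ⇒ p=14, q=1
i=2: a=12 ⇒ p=181, q=13
i=3: a=1 ⇒ p=195, q=14
(x₁, y₁) = (195, 14);  195² − 194·14² = 1 ✓
(195+14√194)^2 = 76049 + 5460√194
(195+14√194)^3 = 29658915 + 2129386√194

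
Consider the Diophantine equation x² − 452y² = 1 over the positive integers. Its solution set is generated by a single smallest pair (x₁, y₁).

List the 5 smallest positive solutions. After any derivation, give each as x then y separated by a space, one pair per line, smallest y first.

1204353 56648
2900932297217 136448377488
6987493029899166849 328664025545553880
16830816386073401651890177 791655010315592455701792
40540488414026331506287881514113 1906864173276900777578095047272

d=452: √d = [21; 3,1,5,3,10,3,5,1,3,42] (ℓ=10, even), read p_9/q_9
step 0: (21, 1)  from 21·(1,0) + (0,1)
…
step 3: (489, 23)  from 5·(85,4) + (64,3)
step 4: (1552, 73)  from 3·(489,23) + (85,4)
step 5: (16009, 753)  from 10·(1552,73) + (489,23)
…
step 7: (263904, 12413)  from 5·(49579,2332) + (16009,753)
step 8: (313483, 14745)  from 1·(263904,12413) + (49579,2332)
step 9: (1204353, 56648)  from 3·(313483,14745) + (263904,12413)
→ (1204353, 56648).  Check: 1204353²=1450466148609, 452·56648²=1450466148608, difference 1.
n=2: (1204353,56648)∘(1204353,56648) = (1204353·1204353+452·56648·56648, 1204353·56648+56648·1204353) = (2900932297217,136448377488)
n=3: (2900932297217,136448377488)∘(1204353,56648) = (1204353·2900932297217+452·56648·136448377488, 1204353·136448377488+56648·2900932297217) = (6987493029899166849,328664025545553880)
n=4: (6987493029899166849,328664025545553880)∘(1204353,56648) = (1204353·6987493029899166849+452·56648·328664025545553880, 1204353·328664025545553880+56648·6987493029899166849) = (16830816386073401651890177,791655010315592455701792)
n=5: (16830816386073401651890177,791655010315592455701792)∘(1204353,56648) = (1204353·16830816386073401651890177+452·56648·791655010315592455701792, 1204353·791655010315592455701792+56648·16830816386073401651890177) = (40540488414026331506287881514113,1906864173276900777578095047272)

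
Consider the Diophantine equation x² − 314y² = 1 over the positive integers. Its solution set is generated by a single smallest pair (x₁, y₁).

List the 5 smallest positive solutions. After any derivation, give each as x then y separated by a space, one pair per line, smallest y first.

√314 = [17; 1,2,1,1,2,1,34, …], period ℓ=7 (odd) → k=13
i=0: a=17 ⇒ p=17, q=1
i=1: a=1 ⇒ p=18, q=1
…
i=5: a=2 ⇒ p=319, q=18
…
i=7: a=34 ⇒ p=15381, q=868
i=8: a=1 ⇒ p=15824, q=893
…
i=12: a=2 ⇒ p=282617, q=15949
i=13: a=1 ⇒ p=392499, q=22150
(x₁, y₁) = (392499, 22150);  392499² − 314·22150² = 1 ✓
(392499+22150√314)^2 = 308110930001 + 17387705700√314
(392499+22150√314)^3 = 241866463828532499 + 13649314199066450√314
(392499+22150√314)^4 = 189864690372162243720001 + 10714684347621377411400√314
(392499+22150√314)^5 = 149043402212524750531884812499 + 8411005783500436710995110750√314

392499 22150
308110930001 17387705700
241866463828532499 13649314199066450
189864690372162243720001 10714684347621377411400
149043402212524750531884812499 8411005783500436710995110750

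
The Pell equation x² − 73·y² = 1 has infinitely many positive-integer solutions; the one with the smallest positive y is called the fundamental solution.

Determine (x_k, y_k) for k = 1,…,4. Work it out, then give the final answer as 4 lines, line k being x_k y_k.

2281249 267000
10408194000001 1218186966000
47487364308614281249 5557975596000801000
216661004683313632776000001 25358252540801244373932000

[8; 1,1,5,5,1,1,16] for √73; ℓ=7 ⇒ convergent index 13
i=0: a=8 ⇒ p=8, q=1
i=1: a=1 ⇒ p=9, q=1
i=2: a=1 ⇒ p=17, q=2
i=3: a=5 ⇒ p=94, q=11
i=4: a=5 ⇒ p=487, q=57
i=5: a=1 ⇒ p=581, q=68
…
i=8: a=1 ⇒ p=18737, q=2193
i=9: a=1 ⇒ p=36406, q=4261
i=10: a=5 ⇒ p=200767, q=23498
i=11: a=5 ⇒ p=1040241, q=121751
i=12: a=1 ⇒ p=1241008, q=145249
i=13: a=1 ⇒ p=2281249, q=267000
→ (2281249, 267000).  Check: 2281249²=5204097000001, 73·267000²=5204097000000, difference 1.
k=2:  x_2 = 2281249·2281249+73·267000·267000 = 10408194000001,  y_2 = 2281249·267000+267000·2281249 = 1218186966000
k=3:  x_3 = 2281249·10408194000001+73·267000·1218186966000 = 47487364308614281249,  y_3 = 2281249·1218186966000+267000·10408194000001 = 5557975596000801000
k=4:  x_4 = 2281249·47487364308614281249+73·267000·5557975596000801000 = 216661004683313632776000001,  y_4 = 2281249·5557975596000801000+267000·47487364308614281249 = 25358252540801244373932000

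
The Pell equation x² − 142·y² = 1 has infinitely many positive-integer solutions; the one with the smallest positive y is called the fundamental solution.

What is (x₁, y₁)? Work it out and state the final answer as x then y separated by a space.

√142 → a₀=11, period (1,10,1,22); ℓ=4 even so k=3
i=0: a=11 ⇒ p=11, q=1
i=1: a=1 ⇒ p=12, q=1
i=2: a=10 ⇒ p=131, q=11
i=3: a=1 ⇒ p=143, q=12
(x₁, y₁) = (143, 12);  143² − 142·12² = 1 ✓

143 12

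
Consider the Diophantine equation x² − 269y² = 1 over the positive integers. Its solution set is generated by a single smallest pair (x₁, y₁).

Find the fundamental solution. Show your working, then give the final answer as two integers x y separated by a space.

13449 820

[16; 2,2,32] for √269; ℓ=3 ⇒ convergent index 5
k=0  a_k=16  p_k/q_k = 16/1
k=1  a_k=2  p_k/q_k = 33/2
k=2  a_k=2  p_k/q_k = 82/5
k=3  a_k=32  p_k/q_k = 2657/162
k=4  a_k=2  p_k/q_k = 5396/329
k=5  a_k=2  p_k/q_k = 13449/820
(x₁, y₁) = (13449, 820);  13449² − 269·820² = 1 ✓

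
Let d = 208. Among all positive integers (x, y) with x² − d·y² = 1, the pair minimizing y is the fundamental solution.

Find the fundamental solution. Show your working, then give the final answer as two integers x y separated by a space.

[14; 2,2,1,2,2,28] for √208; ℓ=6 ⇒ convergent index 5
step 0: (14, 1)  from 14·(1,0) + (0,1)
…
step 2: (72, 5)  from 2·(29,2) + (14,1)
…
step 4: (274, 19)  from 2·(101,7) + (72,5)
step 5: (649, 45)  from 2·(274,19) + (101,7)
(x₁, y₁) = (649, 45);  649² − 208·45² = 1 ✓

649 45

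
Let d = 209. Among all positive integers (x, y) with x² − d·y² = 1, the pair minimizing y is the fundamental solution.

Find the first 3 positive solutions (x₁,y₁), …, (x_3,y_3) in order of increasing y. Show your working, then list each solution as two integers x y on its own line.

√209 = [14; 2,5,3,2,3,5,2,28, …], period ℓ=8 (even) → k=7
step 0: (14, 1)  from 14·(1,0) + (0,1)
step 1: (29, 2)  from 2·(14,1) + (1,0)
…
step 3: (506, 35)  from 3·(159,11) + (29,2)
…
step 5: (4019, 278)  from 3·(1171,81) + (506,35)
step 6: (21266, 1471)  from 5·(4019,278) + (1171,81)
step 7: (46551, 3220)  from 2·(21266,1471) + (4019,278)
fundamental: x₁=46551, y₁=3220  (since 2166995601 − 209·10368400 = 1)
(46551+3220√209)^2 = 4333991201 + 299788440√209
(46551+3220√209)^3 = 403503248748951 + 27910903337660√209

46551 3220
4333991201 299788440
403503248748951 27910903337660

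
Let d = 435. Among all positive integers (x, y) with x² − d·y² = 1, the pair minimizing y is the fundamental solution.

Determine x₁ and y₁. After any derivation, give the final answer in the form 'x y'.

146 7

√435 → a₀=20, period (1,5,1,40); ℓ=4 even so k=3
i=0: a=20 ⇒ p=20, q=1
…
i=2: a=5 ⇒ p=125, q=6
i=3: a=1 ⇒ p=146, q=7
→ (146, 7).  Check: 146²=21316, 435·7²=21315, difference 1.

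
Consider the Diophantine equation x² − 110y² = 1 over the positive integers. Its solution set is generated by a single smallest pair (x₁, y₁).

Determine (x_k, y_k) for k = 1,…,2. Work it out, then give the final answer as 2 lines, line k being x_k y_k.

[10; 2,20] for √110; ℓ=2 ⇒ convergent index 1
a_0=10:  p_0=10·1+0=10,  q_0=10·0+1=1
a_1=2:  p_1=2·10+1=21,  q_1=2·1+0=2
fundamental: x₁=21, y₁=2  (since 441 − 110·4 = 1)
(21+2√110)^2 = 881 + 84√110

21 2
881 84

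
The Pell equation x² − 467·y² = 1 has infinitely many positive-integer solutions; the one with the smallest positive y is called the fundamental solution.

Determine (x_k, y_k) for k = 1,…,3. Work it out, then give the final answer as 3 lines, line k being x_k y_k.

[21; 1,1,1,1,3,…,1,1,42] for √467; ℓ=14 ⇒ convergent index 13
a_0=21:  p_0=21·1+0=21,  q_0=21·0+1=1
…
a_2=1:  p_2=1·22+21=43,  q_2=1·1+1=2
a_3=1:  p_3=1·43+22=65,  q_3=1·2+1=3
…
a_6=3:  p_6=3·389+108=1275,  q_6=3·18+5=59
a_7=21:  p_7=21·1275+389=27164,  q_7=21·59+18=1257
…
a_10=1:  p_10=1·275465+82767=358232,  q_10=1·12747+3830=16577
…
a_12=1:  p_12=1·633697+358232=991929,  q_12=1·29324+16577=45901
a_13=1:  p_13=1·991929+633697=1625626,  q_13=1·45901+29324=75225
fundamental: x₁=1625626, y₁=75225  (since 2642659891876 − 467·5658800625 = 1)
n=2: (1625626,75225)∘(1625626,75225) = (1625626·1625626+467·75225·75225, 1625626·75225+75225·1625626) = (5285319783751,244575431700)
n=3: (5285319783751,244575431700)∘(1625626,75225) = (1625626·5285319783751+467·75225·244575431700, 1625626·244575431700+75225·5285319783751) = (17183906517558380626,795176361465413175)

1625626 75225
5285319783751 244575431700
17183906517558380626 795176361465413175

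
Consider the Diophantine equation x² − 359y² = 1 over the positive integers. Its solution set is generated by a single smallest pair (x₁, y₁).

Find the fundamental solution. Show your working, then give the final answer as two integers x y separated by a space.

360 19

[18; 1,17,1,36] for √359; ℓ=4 ⇒ convergent index 3
a_0=18:  p_0=18·1+0=18,  q_0=18·0+1=1
a_1=1:  p_1=1·18+1=19,  q_1=1·1+0=1
a_2=17:  p_2=17·19+18=341,  q_2=17·1+1=18
a_3=1:  p_3=1·341+19=360,  q_3=1·18+1=19
fundamental: x₁=360, y₁=19  (since 129600 − 359·361 = 1)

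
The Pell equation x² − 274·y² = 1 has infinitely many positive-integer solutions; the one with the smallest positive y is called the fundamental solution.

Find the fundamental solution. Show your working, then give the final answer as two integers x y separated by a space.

√274 = [16; 1,1,4,4,1,1,32, …], period ℓ=7 (odd) → k=13
a_0=16:  p_0=16·1+0=16,  q_0=16·0+1=1
a_1=1:  p_1=1·16+1=17,  q_1=1·1+0=1
a_2=1:  p_2=1·17+16=33,  q_2=1·1+1=2
…
a_4=4:  p_4=4·149+33=629,  q_4=4·9+2=38
a_5=1:  p_5=1·629+149=778,  q_5=1·38+9=47
a_6=1:  p_6=1·778+629=1407,  q_6=1·47+38=85
a_7=32:  p_7=32·1407+778=45802,  q_7=32·85+47=2767
a_8=1:  p_8=1·45802+1407=47209,  q_8=1·2767+85=2852
…
a_10=4:  p_10=4·93011+47209=419253,  q_10=4·5619+2852=25328
a_11=4:  p_11=4·419253+93011=1770023,  q_11=4·25328+5619=106931
a_12=1:  p_12=1·1770023+419253=2189276,  q_12=1·106931+25328=132259
a_13=1:  p_13=1·2189276+1770023=3959299,  q_13=1·132259+106931=239190
fundamental: x₁=3959299, y₁=239190  (since 15676048571401 − 274·57211856100 = 1)

3959299 239190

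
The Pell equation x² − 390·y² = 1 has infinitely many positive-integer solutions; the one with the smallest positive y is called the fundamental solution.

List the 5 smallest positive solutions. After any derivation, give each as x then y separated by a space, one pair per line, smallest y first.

[19; 1,2,1,38] for √390; ℓ=4 ⇒ convergent index 3
step 0: (19, 1)  from 19·(1,0) + (0,1)
…
step 2: (59, 3)  from 2·(20,1) + (19,1)
step 3: (79, 4)  from 1·(59,3) + (20,1)
(x₁, y₁) = (79, 4);  79² − 390·4² = 1 ✓
(79+4√390)^2 = 12481 + 632√390
(79+4√390)^3 = 1971919 + 99852√390
(79+4√390)^4 = 311550721 + 15775984√390
(79+4√390)^5 = 49223041999 + 2492505620√390

79 4
12481 632
1971919 99852
311550721 15775984
49223041999 2492505620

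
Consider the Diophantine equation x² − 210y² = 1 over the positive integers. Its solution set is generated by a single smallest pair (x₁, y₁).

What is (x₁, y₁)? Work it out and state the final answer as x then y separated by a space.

[14; 2,28] for √210; ℓ=2 ⇒ convergent index 1
k=0  a_k=14  p_k/q_k = 14/1
k=1  a_k=2  p_k/q_k = 29/2
→ (29, 2).  Check: 29²=841, 210·2²=840, difference 1.

29 2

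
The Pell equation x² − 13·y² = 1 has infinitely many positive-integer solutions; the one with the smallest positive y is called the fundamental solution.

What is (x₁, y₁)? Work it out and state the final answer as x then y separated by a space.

649 180

√13 = [3; 1,1,1,1,6, …], period ℓ=5 (odd) → k=9
k=0  a_k=3  p_k/q_k = 3/1
…
k=2  a_k=1  p_k/q_k = 7/2
…
k=8  a_k=1  p_k/q_k = 393/109
k=9  a_k=1  p_k/q_k = 649/180
fundamental: x₁=649, y₁=180  (since 421201 − 13·32400 = 1)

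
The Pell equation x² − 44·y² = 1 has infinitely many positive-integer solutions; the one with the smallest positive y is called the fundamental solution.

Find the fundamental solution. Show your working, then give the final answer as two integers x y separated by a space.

[6; 1,1,1,2,1,1,1,12] for √44; ℓ=8 ⇒ convergent index 7
k=0  a_k=6  p_k/q_k = 6/1
k=1  a_k=1  p_k/q_k = 7/1
k=2  a_k=1  p_k/q_k = 13/2
k=3  a_k=1  p_k/q_k = 20/3
…
k=6  a_k=1  p_k/q_k = 126/19
k=7  a_k=1  p_k/q_k = 199/30
(x₁, y₁) = (199, 30);  199² − 44·30² = 1 ✓

199 30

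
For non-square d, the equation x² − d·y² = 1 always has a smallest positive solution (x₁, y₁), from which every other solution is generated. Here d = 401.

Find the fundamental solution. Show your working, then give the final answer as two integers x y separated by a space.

√401 → a₀=20, period (40); ℓ=1 odd so k=1
i=0: a=20 ⇒ p=20, q=1
i=1: a=40 ⇒ p=801, q=40
fundamental: x₁=801, y₁=40  (since 641601 − 401·1600 = 1)

801 40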